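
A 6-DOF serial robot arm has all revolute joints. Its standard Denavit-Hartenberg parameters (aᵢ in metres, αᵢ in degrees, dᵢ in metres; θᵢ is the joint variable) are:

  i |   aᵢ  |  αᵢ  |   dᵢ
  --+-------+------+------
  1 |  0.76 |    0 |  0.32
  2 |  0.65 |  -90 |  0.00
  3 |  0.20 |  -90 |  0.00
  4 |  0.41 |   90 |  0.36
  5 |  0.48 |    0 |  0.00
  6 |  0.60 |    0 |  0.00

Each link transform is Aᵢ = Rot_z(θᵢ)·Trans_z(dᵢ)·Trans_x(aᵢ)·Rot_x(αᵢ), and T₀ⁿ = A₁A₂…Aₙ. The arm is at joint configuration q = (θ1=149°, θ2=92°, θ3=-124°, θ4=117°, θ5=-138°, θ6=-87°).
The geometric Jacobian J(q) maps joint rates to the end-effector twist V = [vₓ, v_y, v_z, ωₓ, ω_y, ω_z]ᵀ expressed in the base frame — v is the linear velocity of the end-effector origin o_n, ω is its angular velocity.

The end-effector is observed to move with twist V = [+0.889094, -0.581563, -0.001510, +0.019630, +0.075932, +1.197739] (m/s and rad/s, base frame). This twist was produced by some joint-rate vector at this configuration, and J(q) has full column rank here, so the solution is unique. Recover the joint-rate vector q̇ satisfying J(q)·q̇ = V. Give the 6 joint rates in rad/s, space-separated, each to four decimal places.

o_n = [-0.7637, -0.4929, 0.8844]
J₁: ẑ×o_n = [0.4929, -0.7637, 0.0000], ω = ẑ
J2: z=[0.0000, 0.0000, 1.0000] o=[-0.6514, 0.3914, 0.3200] → [0.8843, -0.1123, 0.0000, 0.0000, 0.0000, 1.0000]
J3: z=[0.8746, -0.4848, 0.0000] o=[-0.9666, -0.1771, 0.3200] → [-0.2736, -0.4936, -0.1779, 0.8746, -0.4848, 0.0000]
J4: z=[-0.4019, -0.7251, 0.5592] o=[-0.9124, -0.0793, 0.4858] → [-0.0577, 0.2433, 0.2740, -0.4019, -0.7251, 0.5592]
J5: z=[-0.1555, 0.6559, 0.7387] o=[-1.4270, -0.2542, 0.5328] → [0.4069, 0.5446, -0.3979, -0.1555, 0.6559, 0.7387]
J6: z=[-0.1555, 0.6559, 0.7387] o=[-0.9760, -0.0962, 0.4875] → [0.5534, 0.2186, -0.0776, -0.1555, 0.6559, 0.7387]
q̇ = J⁺·V = [0.6210, 0.6430, -0.0260, -0.1000, -0.0630, 0.0490]

0.6210 0.6430 -0.0260 -0.1000 -0.0630 0.0490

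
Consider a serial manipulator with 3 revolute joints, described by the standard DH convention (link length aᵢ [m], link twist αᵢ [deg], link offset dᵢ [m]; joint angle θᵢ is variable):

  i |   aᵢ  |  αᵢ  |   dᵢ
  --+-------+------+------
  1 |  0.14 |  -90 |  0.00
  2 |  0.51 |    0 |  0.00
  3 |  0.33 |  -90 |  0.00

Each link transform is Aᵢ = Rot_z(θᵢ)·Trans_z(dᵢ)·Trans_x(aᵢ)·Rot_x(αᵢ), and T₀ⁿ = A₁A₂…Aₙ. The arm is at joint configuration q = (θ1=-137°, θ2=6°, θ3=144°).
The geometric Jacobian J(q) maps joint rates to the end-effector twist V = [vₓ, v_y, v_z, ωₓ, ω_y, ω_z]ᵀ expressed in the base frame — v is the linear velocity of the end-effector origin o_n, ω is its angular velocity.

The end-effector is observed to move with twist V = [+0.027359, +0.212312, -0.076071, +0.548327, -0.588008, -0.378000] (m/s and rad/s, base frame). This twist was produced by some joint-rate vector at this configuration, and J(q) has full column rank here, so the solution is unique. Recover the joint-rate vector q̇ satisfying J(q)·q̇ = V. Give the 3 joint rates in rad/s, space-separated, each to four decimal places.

o_n = [-0.2643, -0.2465, -0.2183]
J₁: ẑ×o_n = [0.2465, -0.2643, 0.0000], ω = ẑ
J2: z=[0.6820, -0.7314, 0.0000] o=[-0.1024, -0.0955, 0.0000] → [0.1597, 0.1489, -0.2214, 0.6820, -0.7314, 0.0000]
J3: z=[0.6820, -0.7314, 0.0000] o=[-0.4733, -0.4414, -0.0533] → [0.1207, 0.1125, 0.2858, 0.6820, -0.7314, 0.0000]
q̇ = J⁺·V = [-0.3780, 0.6030, 0.2010]

-0.3780 0.6030 0.2010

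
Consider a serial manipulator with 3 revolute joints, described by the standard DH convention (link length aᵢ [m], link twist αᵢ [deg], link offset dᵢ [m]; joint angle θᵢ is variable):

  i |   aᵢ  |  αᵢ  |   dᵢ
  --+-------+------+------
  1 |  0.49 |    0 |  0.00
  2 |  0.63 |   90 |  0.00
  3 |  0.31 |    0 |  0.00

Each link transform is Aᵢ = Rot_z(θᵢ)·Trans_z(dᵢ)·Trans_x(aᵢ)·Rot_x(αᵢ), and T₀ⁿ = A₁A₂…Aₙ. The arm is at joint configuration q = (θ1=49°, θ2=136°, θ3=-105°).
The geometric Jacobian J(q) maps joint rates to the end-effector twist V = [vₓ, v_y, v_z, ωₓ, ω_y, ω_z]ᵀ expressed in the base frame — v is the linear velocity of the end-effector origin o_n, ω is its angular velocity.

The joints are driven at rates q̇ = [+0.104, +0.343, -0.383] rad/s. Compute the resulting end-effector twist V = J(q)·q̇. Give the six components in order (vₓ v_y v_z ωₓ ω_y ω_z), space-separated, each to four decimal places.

o_n = [-0.2262, 0.3219, -0.2994]
J₁: ẑ×o_n = [-0.3219, -0.2262, 0.0000], ω = ẑ
J2: z=[0.0000, 0.0000, 1.0000] o=[0.3215, 0.3698, 0.0000] → [0.0479, -0.5477, 0.0000, 0.0000, 0.0000, 1.0000]
J3: z=[-0.0872, 0.9962, 0.0000] o=[-0.3061, 0.3149, 0.0000] → [-0.2983, -0.0261, -0.0802, -0.0872, 0.9962, 0.0000]
V = J·q̇ = [0.0972, -0.2014, 0.0307, 0.0334, -0.3815, 0.4470]

0.0972 -0.2014 0.0307 0.0334 -0.3815 0.4470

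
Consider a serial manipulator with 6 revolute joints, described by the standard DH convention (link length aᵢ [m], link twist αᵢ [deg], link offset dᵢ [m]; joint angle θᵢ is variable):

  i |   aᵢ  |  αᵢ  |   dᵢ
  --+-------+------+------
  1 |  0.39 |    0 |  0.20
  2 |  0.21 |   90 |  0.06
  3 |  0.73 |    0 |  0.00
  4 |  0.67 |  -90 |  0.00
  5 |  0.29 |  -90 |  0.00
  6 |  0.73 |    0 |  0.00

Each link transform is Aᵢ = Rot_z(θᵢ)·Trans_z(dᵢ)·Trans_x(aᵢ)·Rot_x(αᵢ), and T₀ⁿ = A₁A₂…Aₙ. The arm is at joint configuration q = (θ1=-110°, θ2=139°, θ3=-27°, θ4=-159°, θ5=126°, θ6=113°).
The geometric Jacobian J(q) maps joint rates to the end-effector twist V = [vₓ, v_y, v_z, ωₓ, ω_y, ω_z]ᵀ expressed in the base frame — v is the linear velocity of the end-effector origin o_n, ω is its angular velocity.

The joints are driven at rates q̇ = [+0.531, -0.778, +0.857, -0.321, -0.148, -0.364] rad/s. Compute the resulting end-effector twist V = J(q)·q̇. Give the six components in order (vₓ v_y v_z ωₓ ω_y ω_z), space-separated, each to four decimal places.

0.1678 0.0656 0.3277 -0.0865 -0.4162 -0.0690

o_n = [0.0984, -0.2336, 0.6666]
J₁: ẑ×o_n = [0.2336, 0.0984, -0.0000], ω = ẑ
J2: z=[0.0000, 0.0000, 1.0000] o=[-0.1334, -0.3665, 0.2000] → [-0.1329, 0.2318, 0.0000, 0.0000, 0.0000, 1.0000]
J3: z=[0.4848, -0.8746, 0.0000] o=[0.0503, -0.2647, 0.2600] → [-0.3556, -0.1971, 0.0571, 0.4848, -0.8746, 0.0000]
J4: z=[0.4848, -0.8746, 0.0000] o=[0.6192, 0.0507, -0.0714] → [-0.6455, -0.3578, -0.5933, 0.4848, -0.8746, 0.0000]
J5: z=[-0.0914, -0.0507, -0.9945] o=[0.0364, -0.2724, -0.0014] → [0.0047, -0.0006, -0.0004, -0.0914, -0.0507, -0.9945]
J6: z=[0.9887, -0.1240, -0.0846] o=[0.0709, 0.0150, -0.0192] → [-0.1061, -0.6804, -0.2424, 0.9887, -0.1240, -0.0846]
V = J·q̇ = [0.1678, 0.0656, 0.3277, -0.0865, -0.4162, -0.0690]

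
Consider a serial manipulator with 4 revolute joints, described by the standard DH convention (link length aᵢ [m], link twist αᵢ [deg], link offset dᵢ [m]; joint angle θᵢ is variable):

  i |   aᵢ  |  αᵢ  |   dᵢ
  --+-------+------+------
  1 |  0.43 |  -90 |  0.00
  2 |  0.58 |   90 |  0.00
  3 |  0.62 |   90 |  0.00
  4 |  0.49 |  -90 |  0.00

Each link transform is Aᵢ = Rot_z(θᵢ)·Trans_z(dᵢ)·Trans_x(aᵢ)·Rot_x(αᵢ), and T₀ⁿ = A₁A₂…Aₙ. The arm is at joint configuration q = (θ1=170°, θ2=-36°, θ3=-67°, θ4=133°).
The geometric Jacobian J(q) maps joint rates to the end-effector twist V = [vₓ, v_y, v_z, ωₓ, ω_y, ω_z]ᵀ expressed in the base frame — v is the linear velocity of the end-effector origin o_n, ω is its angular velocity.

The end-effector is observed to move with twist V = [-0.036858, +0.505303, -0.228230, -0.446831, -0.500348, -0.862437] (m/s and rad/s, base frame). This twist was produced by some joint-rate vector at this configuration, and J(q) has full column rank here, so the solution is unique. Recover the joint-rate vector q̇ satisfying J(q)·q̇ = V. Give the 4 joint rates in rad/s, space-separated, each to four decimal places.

o_n = [-0.7214, 0.3944, 0.6965]
J₁: ẑ×o_n = [-0.3944, -0.7214, 0.0000], ω = ẑ
J2: z=[-0.1736, -0.9848, 0.0000] o=[-0.4235, 0.0747, 0.0000] → [-0.6859, 0.1209, -0.3489, -0.1736, -0.9848, 0.0000]
J3: z=[0.5789, -0.1021, 0.8090] o=[-0.8856, 0.1561, 0.3409] → [-0.2290, -0.0730, 0.1546, 0.5789, -0.1021, 0.8090]
J4: z=[0.8012, 0.2555, -0.5411] o=[-0.9795, 0.7522, 0.4833] → [-0.1392, -0.3104, -0.3527, 0.8012, 0.2555, -0.5411]
q̇ = J⁺·V = [-0.5220, 0.5340, -0.4830, -0.0930]

-0.5220 0.5340 -0.4830 -0.0930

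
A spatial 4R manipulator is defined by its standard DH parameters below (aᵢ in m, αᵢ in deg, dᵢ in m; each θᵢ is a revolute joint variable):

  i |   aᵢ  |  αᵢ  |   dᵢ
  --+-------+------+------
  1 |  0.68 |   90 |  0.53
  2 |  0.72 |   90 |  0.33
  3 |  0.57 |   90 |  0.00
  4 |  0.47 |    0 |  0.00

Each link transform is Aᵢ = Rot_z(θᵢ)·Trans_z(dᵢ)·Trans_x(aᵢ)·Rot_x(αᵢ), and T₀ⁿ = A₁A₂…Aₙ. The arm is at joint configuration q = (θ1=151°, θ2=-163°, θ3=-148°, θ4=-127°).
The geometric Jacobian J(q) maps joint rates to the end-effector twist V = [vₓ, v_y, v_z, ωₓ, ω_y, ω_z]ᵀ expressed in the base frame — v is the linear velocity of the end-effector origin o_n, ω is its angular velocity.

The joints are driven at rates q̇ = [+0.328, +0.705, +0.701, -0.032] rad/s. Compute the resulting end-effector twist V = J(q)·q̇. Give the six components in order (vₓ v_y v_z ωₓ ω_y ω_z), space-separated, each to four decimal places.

-0.3910 -0.0964 -0.2694 0.5221 0.4856 0.9934

o_n = [-0.2060, 0.3175, 0.0317]
J₁: ẑ×o_n = [-0.3175, -0.2060, 0.0000], ω = ẑ
J2: z=[0.4848, 0.8746, 0.0000] o=[-0.5947, 0.3297, 0.5300] → [-0.4358, 0.2416, -0.3459, 0.4848, 0.8746, 0.0000]
J3: z=[0.2557, -0.1417, 0.9563] o=[0.1675, 0.2845, 0.3195] → [0.0092, -0.2835, -0.0445, 0.2557, -0.1417, 0.9563]
J4: z=[-0.0321, 0.9874, 0.1549] o=[-0.3833, 0.2444, 0.4608] → [-0.4350, 0.0137, -0.1774, -0.0321, 0.9874, 0.1549]
V = J·q̇ = [-0.3910, -0.0964, -0.2694, 0.5221, 0.4856, 0.9934]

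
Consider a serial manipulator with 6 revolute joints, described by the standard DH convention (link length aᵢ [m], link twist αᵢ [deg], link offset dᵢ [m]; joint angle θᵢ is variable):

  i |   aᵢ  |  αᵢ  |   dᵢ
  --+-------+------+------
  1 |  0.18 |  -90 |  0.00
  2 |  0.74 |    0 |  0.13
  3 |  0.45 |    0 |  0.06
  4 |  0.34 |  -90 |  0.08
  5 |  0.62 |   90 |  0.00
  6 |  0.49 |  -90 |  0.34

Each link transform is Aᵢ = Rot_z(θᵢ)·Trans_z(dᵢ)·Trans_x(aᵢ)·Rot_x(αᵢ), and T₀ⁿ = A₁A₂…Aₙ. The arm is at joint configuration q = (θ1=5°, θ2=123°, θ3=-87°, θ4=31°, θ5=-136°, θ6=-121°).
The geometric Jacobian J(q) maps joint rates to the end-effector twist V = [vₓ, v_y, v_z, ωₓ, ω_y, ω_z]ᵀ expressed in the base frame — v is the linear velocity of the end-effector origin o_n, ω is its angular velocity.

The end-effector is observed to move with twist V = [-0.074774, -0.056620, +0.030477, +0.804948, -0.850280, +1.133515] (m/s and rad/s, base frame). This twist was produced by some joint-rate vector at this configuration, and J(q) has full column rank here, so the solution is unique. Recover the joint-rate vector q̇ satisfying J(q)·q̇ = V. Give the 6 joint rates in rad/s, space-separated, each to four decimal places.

0.6880 -0.6140 0.7610 -0.9340 -0.8440 0.1810

o_n = [0.4386, 0.3203, -0.5731]
J₁: ẑ×o_n = [-0.3203, 0.4386, 0.0000], ω = ẑ
J2: z=[-0.0872, 0.9962, 0.0000] o=[0.1793, 0.0157, 0.0000] → [-0.5710, -0.0500, -0.2849, -0.0872, 0.9962, 0.0000]
J3: z=[-0.0872, 0.9962, 0.0000] o=[-0.2335, 0.1101, -0.6206] → [0.0473, 0.0041, -0.6879, -0.0872, 0.9962, 0.0000]
J4: z=[-0.0872, 0.9962, 0.0000] o=[0.1239, 0.2016, -0.8851] → [0.3108, 0.0272, -0.3239, -0.0872, 0.9962, 0.0000]
J5: z=[-0.9170, -0.0802, -0.3907] o=[0.2493, 0.2928, -1.1981] → [-0.0394, 0.4991, -0.0099, -0.9170, -0.0802, -0.3907]
J6: z=[-0.2077, -0.7403, 0.6394] o=[0.0382, 0.7067, -0.7876] → [0.0884, 0.3006, 0.3767, -0.2077, -0.7403, 0.6394]
q̇ = J⁺·V = [0.6880, -0.6140, 0.7610, -0.9340, -0.8440, 0.1810]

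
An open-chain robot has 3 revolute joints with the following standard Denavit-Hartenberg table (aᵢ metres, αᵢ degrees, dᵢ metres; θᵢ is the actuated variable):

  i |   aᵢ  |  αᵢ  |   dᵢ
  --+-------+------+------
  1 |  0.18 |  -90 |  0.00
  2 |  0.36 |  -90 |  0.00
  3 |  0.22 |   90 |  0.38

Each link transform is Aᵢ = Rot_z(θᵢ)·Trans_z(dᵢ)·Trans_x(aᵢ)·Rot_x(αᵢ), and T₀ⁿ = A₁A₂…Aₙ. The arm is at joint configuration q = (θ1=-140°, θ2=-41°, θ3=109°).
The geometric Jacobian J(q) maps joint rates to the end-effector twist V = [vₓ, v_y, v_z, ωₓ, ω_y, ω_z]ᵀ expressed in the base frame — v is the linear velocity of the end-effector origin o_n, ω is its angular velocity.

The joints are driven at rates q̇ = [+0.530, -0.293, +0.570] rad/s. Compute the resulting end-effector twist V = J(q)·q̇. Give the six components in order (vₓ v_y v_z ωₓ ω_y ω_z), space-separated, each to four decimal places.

o_n = [-0.6293, -0.2565, -0.0976]
J₁: ẑ×o_n = [0.2565, -0.6293, 0.0000], ω = ẑ
J2: z=[0.6428, -0.7660, 0.0000] o=[-0.1379, -0.1157, 0.0000] → [0.0748, 0.0627, -0.4669, 0.6428, -0.7660, 0.0000]
J3: z=[-0.5026, -0.4217, -0.7547] o=[-0.3460, -0.2903, 0.2362] → [0.1663, 0.0460, -0.1365, -0.5026, -0.4217, -0.7547]
V = J·q̇ = [0.2088, -0.3257, 0.0590, -0.4748, -0.0159, 0.0998]

0.2088 -0.3257 0.0590 -0.4748 -0.0159 0.0998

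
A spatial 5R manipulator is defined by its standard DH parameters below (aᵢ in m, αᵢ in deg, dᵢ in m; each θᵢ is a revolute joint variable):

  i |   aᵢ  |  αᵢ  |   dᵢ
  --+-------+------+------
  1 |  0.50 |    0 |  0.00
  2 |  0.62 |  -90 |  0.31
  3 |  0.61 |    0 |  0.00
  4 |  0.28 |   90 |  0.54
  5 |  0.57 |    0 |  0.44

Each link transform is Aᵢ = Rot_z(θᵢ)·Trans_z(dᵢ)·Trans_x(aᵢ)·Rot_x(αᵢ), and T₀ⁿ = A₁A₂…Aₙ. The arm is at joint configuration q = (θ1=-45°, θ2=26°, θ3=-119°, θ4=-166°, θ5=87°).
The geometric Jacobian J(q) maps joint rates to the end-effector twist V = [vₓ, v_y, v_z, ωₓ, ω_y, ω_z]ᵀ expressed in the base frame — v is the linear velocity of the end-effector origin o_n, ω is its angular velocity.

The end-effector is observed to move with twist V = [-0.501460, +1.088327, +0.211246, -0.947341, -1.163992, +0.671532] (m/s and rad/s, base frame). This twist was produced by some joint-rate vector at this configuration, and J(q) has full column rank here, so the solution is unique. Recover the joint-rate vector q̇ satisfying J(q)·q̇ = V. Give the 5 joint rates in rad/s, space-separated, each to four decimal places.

0.4670 0.3430 -0.6980 -0.7110 -0.5350

o_n = [1.4990, 0.4252, 0.6581]
J₁: ẑ×o_n = [-0.4252, 1.4990, 0.0000], ω = ẑ
J2: z=[0.0000, 0.0000, 1.0000] o=[0.3536, -0.3536, 0.0000] → [-0.7787, 1.1454, 0.0000, 0.0000, 0.0000, 1.0000]
J3: z=[0.3256, 0.9455, 0.0000] o=[0.9398, -0.5554, 0.3100] → [0.3292, -0.1133, -0.2095, 0.3256, 0.9455, 0.0000]
J4: z=[0.3256, 0.9455, 0.0000] o=[0.6602, -0.4591, 0.8435] → [-0.1753, 0.0604, -0.5052, 0.3256, 0.9455, 0.0000]
J5: z=[0.9133, -0.3145, 0.2588] o=[0.9045, 0.0279, 0.5731] → [-0.1296, 0.0762, 0.5498, 0.9133, -0.3145, 0.2588]
q̇ = J⁺·V = [0.4670, 0.3430, -0.6980, -0.7110, -0.5350]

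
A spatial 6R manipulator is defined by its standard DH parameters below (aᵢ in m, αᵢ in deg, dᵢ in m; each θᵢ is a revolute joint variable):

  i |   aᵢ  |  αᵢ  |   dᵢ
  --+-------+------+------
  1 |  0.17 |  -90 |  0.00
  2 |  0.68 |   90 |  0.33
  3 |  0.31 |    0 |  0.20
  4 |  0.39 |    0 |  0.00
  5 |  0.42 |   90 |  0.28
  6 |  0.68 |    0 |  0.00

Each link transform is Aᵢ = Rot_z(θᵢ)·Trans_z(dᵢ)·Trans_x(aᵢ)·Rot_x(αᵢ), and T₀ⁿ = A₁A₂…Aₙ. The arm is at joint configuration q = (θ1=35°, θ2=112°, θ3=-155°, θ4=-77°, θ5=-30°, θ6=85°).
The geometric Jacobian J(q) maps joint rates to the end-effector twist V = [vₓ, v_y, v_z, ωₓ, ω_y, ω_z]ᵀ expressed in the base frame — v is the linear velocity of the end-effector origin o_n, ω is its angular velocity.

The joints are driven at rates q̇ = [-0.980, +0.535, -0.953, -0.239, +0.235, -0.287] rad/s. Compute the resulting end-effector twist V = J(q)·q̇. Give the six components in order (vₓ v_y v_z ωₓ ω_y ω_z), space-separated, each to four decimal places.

0.5564 -0.0671 -1.1692 -0.9236 -0.0423 -0.3580

o_n = [0.4274, 1.4967, -0.5191]
J₁: ẑ×o_n = [-1.4967, 0.4274, 0.0000], ω = ẑ
J2: z=[-0.5736, 0.8192, 0.0000] o=[0.1393, 0.0975, 0.0000] → [-0.4252, -0.2977, -1.0386, -0.5736, 0.8192, 0.0000]
J3: z=[0.7595, 0.5318, -0.3746] o=[-0.2587, 0.2217, -0.6305] → [0.5369, -0.3416, 0.6035, 0.7595, 0.5318, -0.3746]
J4: z=[0.7595, 0.5318, -0.3746] o=[0.0546, 0.2811, -0.4449] → [0.4159, -0.0833, 0.7250, 0.7595, 0.5318, -0.3746]
J5: z=[0.7595, 0.5318, -0.3746] o=[-0.0480, 0.5845, -0.2223] → [0.1839, 0.0473, 0.4400, 0.7595, 0.5318, -0.3746]
J6: z=[-0.3837, -0.0988, -0.9182] o=[-0.0560, 1.0866, -0.2730] → [0.4008, -0.5382, -0.1096, -0.3837, -0.0988, -0.9182]
V = J·q̇ = [0.5564, -0.0671, -1.1692, -0.9236, -0.0423, -0.3580]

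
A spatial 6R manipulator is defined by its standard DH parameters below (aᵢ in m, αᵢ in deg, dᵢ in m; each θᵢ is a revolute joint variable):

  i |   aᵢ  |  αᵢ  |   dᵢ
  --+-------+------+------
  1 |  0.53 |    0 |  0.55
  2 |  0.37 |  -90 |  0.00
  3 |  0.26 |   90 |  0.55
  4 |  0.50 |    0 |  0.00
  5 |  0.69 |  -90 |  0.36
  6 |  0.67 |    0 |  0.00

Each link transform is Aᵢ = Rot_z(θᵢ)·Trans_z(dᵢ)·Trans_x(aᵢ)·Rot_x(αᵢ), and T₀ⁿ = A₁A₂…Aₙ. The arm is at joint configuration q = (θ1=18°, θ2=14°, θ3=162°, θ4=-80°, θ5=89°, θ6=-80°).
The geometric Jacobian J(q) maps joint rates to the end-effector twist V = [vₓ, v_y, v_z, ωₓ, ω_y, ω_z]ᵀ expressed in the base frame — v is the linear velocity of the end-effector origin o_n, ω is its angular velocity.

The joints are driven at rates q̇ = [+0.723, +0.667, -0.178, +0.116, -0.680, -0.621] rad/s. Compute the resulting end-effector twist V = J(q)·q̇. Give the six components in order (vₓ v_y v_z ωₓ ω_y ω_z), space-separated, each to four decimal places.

0.6695 -0.3957 -0.1207 0.1932 -0.8124 1.8964

o_n = [0.0657, 0.1065, -0.7732]
J₁: ẑ×o_n = [-0.1065, 0.0657, 0.0000], ω = ẑ
J2: z=[0.0000, 0.0000, 1.0000] o=[0.5041, 0.1638, 0.5500] → [0.0573, -0.4384, 0.0000, 0.0000, 0.0000, 1.0000]
J3: z=[-0.5299, 0.8480, 0.0000] o=[0.8178, 0.3598, 0.5500] → [-1.1221, -0.7012, 0.7721, -0.5299, 0.8480, 0.0000]
J4: z=[0.2621, 0.1638, -0.9511] o=[0.3167, 0.6952, 0.4697] → [-0.7635, 0.5644, -0.1132, 0.2621, 0.1638, -0.9511]
J5: z=[0.2621, 0.1638, -0.9511] o=[0.5076, 0.2339, 0.4428] → [-0.3203, 0.7390, 0.0390, 0.2621, 0.1638, -0.9511]
J6: z=[-0.3972, 0.9164, 0.0483] o=[-0.0049, 0.0409, -0.1102] → [-0.6108, -0.2600, -0.0907, -0.3972, 0.9164, 0.0483]
V = J·q̇ = [0.6695, -0.3957, -0.1207, 0.1932, -0.8124, 1.8964]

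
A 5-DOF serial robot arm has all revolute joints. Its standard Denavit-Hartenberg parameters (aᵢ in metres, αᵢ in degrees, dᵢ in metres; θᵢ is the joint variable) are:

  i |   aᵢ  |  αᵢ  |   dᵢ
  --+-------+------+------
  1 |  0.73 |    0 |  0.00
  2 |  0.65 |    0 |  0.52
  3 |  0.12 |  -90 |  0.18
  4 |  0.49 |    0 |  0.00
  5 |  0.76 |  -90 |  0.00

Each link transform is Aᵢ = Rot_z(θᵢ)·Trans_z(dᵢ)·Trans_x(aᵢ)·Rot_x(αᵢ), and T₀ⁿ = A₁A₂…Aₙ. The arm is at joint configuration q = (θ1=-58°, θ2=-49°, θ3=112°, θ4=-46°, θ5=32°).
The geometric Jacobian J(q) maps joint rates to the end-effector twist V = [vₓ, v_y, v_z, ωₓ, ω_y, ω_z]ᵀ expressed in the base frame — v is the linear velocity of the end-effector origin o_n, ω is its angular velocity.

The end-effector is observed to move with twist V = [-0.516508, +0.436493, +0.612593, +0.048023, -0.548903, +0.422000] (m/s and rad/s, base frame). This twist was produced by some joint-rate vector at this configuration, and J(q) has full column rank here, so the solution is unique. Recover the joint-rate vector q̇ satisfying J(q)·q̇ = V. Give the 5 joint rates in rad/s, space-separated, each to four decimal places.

-0.1530 0.0500 0.5250 -0.6060 0.0550

o_n = [1.3900, -1.1363, 1.2363]
J₁: ẑ×o_n = [1.1363, 1.3900, -0.0000], ω = ẑ
J2: z=[0.0000, 0.0000, 1.0000] o=[0.3868, -0.6191, 0.0000] → [0.5172, 1.0032, -0.0000, 0.0000, 0.0000, 1.0000]
J3: z=[0.0000, 0.0000, 1.0000] o=[0.1968, -1.2407, 0.5200] → [-0.1044, 1.1932, 0.0000, 0.0000, 0.0000, 1.0000]
J4: z=[-0.0872, 0.9962, 0.0000] o=[0.3163, -1.2302, 0.7000] → [0.5343, 0.0467, -1.0778, -0.0872, 0.9962, 0.0000]
J5: z=[-0.0872, 0.9962, 0.0000] o=[0.6554, -1.2005, 1.0525] → [0.1832, 0.0160, -0.7374, -0.0872, 0.9962, 0.0000]
q̇ = J⁺·V = [-0.1530, 0.0500, 0.5250, -0.6060, 0.0550]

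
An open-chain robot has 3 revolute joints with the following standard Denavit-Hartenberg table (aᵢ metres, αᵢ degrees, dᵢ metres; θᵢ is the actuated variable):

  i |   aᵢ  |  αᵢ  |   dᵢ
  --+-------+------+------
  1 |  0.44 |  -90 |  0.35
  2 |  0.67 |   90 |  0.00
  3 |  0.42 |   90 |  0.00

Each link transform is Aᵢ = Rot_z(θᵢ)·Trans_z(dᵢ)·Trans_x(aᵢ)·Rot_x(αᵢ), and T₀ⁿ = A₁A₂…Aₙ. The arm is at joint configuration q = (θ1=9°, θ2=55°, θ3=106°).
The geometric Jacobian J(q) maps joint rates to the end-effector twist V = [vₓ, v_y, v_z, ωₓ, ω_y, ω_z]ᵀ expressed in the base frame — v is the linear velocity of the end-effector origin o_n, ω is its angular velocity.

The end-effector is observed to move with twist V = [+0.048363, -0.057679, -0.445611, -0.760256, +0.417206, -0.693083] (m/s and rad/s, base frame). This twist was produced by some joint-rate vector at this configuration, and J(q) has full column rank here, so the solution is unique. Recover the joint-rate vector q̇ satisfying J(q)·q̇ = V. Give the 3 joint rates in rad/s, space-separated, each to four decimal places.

-0.2130 0.5310 -0.8370

o_n = [0.6854, 0.5173, -0.1040]
J₁: ẑ×o_n = [-0.5173, 0.6854, 0.0000], ω = ẑ
J2: z=[-0.1564, 0.9877, 0.0000] o=[0.4346, 0.0688, 0.3500] → [-0.4484, -0.0710, -0.3179, -0.1564, 0.9877, 0.0000]
J3: z=[0.8091, 0.1281, 0.5736] o=[0.8141, 0.1289, -0.1988] → [-0.2106, -0.1506, 0.3307, 0.8091, 0.1281, 0.5736]
q̇ = J⁺·V = [-0.2130, 0.5310, -0.8370]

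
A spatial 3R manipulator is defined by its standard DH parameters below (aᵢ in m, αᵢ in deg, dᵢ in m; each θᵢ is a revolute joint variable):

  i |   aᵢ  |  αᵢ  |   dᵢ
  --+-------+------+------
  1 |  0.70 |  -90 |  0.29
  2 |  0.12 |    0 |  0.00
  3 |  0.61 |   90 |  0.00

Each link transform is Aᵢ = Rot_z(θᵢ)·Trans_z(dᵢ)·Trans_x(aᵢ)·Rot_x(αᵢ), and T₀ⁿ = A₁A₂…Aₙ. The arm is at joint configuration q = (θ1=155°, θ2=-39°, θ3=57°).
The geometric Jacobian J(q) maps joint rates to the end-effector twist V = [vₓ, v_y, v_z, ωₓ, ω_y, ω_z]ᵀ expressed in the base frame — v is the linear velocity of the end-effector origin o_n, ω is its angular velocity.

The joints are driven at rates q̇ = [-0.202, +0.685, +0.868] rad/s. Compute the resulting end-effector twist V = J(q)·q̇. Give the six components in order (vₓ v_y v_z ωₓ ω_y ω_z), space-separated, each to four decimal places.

o_n = [-1.2447, 0.5804, 0.1770]
J₁: ẑ×o_n = [-0.5804, -1.2447, 0.0000], ω = ẑ
J2: z=[-0.4226, -0.9063, 0.0000] o=[-0.6344, 0.2958, 0.2900] → [0.1024, -0.0477, -0.6734, -0.4226, -0.9063, 0.0000]
J3: z=[-0.4226, -0.9063, 0.0000] o=[-0.7189, 0.3352, 0.3655] → [0.1708, -0.0797, -0.5801, -0.4226, -0.9063, 0.0000]
V = J·q̇ = [0.3357, 0.1496, -0.9648, -0.6563, -1.4075, -0.2020]

0.3357 0.1496 -0.9648 -0.6563 -1.4075 -0.2020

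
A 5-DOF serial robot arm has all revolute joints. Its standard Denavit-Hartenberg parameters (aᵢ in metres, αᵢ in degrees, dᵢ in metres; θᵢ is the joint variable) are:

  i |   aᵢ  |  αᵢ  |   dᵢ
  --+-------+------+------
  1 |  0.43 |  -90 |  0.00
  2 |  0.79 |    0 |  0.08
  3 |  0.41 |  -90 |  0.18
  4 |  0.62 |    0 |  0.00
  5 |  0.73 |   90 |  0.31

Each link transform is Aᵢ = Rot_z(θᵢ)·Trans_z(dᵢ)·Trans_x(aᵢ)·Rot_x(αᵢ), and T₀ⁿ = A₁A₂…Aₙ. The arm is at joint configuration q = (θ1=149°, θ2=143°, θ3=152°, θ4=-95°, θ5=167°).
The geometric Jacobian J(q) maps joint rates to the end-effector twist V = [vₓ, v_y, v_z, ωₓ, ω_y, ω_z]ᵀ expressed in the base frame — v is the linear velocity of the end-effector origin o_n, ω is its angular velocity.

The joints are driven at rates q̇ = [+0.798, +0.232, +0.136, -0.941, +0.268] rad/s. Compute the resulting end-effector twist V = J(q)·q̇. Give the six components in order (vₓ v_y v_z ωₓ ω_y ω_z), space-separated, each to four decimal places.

o_n = [-0.3737, 0.0106, -0.0794]
J₁: ẑ×o_n = [-0.0106, -0.3737, 0.0000], ω = ẑ
J2: z=[-0.5150, -0.8572, 0.0000] o=[-0.3686, 0.2215, 0.0000] → [0.0680, -0.0409, 0.1042, -0.5150, -0.8572, 0.0000]
J3: z=[-0.5150, -0.8572, 0.0000] o=[0.1310, -0.1721, -0.4754] → [-0.3395, 0.2040, -0.5267, -0.5150, -0.8572, 0.0000]
J4: z=[-0.7769, 0.4668, -0.4226] o=[-0.1102, -0.2371, -0.1038] → [0.1161, 0.1304, -0.0695, -0.7769, 0.4668, -0.4226]
J5: z=[-0.7769, 0.4668, -0.4226] o=[-0.4087, -0.7783, -0.1528] → [0.3677, 0.0422, -0.6292, -0.7769, 0.4668, -0.4226]
V = J·q̇ = [-0.0496, -0.3913, -0.1507, 0.3333, -0.6296, 1.0824]

-0.0496 -0.3913 -0.1507 0.3333 -0.6296 1.0824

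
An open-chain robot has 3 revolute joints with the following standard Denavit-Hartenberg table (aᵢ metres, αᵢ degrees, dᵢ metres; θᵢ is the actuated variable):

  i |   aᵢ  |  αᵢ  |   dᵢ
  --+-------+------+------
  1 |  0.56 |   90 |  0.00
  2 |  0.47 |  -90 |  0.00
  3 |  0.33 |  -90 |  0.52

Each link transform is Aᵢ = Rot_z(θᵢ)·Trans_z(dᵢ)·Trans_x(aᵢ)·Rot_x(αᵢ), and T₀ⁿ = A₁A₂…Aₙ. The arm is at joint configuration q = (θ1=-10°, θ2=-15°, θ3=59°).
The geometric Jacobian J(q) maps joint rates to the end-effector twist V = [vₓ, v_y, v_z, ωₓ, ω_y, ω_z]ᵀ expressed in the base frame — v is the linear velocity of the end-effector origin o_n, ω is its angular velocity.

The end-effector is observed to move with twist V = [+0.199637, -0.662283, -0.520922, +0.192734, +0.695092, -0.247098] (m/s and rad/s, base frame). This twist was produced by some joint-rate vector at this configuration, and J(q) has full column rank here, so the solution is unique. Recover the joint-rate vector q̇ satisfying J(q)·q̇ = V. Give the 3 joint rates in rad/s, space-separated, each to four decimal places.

o_n = [1.3419, 0.0506, 0.3366]
J₁: ẑ×o_n = [-0.0506, 1.3419, 0.0000], ω = ẑ
J2: z=[-0.1736, -0.9848, 0.0000] o=[0.5515, -0.0972, 0.0000] → [-0.3315, 0.0585, 0.7527, -0.1736, -0.9848, 0.0000]
J3: z=[0.2549, -0.0449, 0.9659] o=[0.9986, -0.1761, -0.1216] → [-0.2396, 0.2148, 0.0732, 0.2549, -0.0449, 0.9659]
q̇ = J⁺·V = [-0.5050, -0.7180, 0.2670]

-0.5050 -0.7180 0.2670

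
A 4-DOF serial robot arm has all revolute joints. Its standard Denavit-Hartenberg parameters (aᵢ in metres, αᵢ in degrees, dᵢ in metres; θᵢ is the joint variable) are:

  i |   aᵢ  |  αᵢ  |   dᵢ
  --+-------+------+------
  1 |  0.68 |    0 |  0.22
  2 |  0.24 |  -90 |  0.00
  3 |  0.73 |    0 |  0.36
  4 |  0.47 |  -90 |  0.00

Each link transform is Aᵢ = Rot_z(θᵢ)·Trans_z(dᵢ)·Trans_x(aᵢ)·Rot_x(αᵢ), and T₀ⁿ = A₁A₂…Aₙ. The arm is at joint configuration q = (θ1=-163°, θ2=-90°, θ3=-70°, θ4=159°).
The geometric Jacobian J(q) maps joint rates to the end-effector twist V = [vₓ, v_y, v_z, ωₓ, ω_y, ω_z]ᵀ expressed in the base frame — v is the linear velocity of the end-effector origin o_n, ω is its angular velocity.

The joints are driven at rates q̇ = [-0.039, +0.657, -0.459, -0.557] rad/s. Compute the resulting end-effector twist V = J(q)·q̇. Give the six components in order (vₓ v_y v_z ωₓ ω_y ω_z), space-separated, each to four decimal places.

o_n = [-1.1401, 0.1721, 0.4360]
J₁: ẑ×o_n = [-0.1721, -1.1401, 0.0000], ω = ẑ
J2: z=[0.0000, 0.0000, 1.0000] o=[-0.6503, -0.1988, 0.2200] → [-0.3709, -0.4898, 0.0000, 0.0000, 0.0000, 1.0000]
J3: z=[-0.9563, -0.2924, 0.0000] o=[-0.7205, 0.0307, 0.2200] → [-0.0632, 0.2066, -0.2579, -0.9563, -0.2924, 0.0000]
J4: z=[-0.9563, -0.2924, 0.0000] o=[-1.1377, 0.1642, 0.9060] → [0.1374, -0.4494, -0.0082, -0.9563, -0.2924, 0.0000]
V = J·q̇ = [-0.2845, -0.1219, 0.1229, 0.9716, 0.2970, 0.6180]

-0.2845 -0.1219 0.1229 0.9716 0.2970 0.6180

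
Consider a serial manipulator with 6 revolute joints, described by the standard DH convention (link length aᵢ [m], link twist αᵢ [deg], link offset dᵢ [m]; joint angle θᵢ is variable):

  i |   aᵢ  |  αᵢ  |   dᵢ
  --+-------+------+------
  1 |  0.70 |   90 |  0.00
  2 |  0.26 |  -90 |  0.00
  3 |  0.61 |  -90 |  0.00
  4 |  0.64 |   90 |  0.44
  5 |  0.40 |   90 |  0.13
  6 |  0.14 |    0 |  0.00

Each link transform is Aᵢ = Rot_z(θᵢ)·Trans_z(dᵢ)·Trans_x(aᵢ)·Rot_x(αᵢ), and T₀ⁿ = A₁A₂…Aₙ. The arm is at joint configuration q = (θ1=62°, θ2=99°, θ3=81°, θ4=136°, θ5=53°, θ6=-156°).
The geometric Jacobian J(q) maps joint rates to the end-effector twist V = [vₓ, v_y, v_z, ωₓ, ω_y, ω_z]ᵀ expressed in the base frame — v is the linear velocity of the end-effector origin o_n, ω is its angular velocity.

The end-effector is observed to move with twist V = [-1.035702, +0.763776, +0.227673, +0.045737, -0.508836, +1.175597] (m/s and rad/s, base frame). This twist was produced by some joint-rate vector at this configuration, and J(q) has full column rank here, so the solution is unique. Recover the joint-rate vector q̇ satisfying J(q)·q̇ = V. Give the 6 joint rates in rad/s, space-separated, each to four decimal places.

o_n = [0.4767, 1.2893, -0.2761]
J₁: ẑ×o_n = [-1.2893, 0.4767, 0.0000], ω = ẑ
J2: z=[0.8829, -0.4695, 0.0000] o=[0.3286, 0.6181, 0.0000] → [0.1296, 0.2438, 0.6622, 0.8829, -0.4695, 0.0000]
J3: z=[-0.4637, -0.8721, -0.1564] o=[0.3095, 0.5822, 0.2568] → [0.5754, -0.2733, -0.1821, -0.4637, -0.8721, -0.1564]
J4: z=[-0.0656, 0.2099, -0.9755] o=[-0.2294, 0.8518, 0.3510] → [0.2952, -0.7300, -0.1769, -0.0656, 0.2099, -0.9755]
J5: z=[-0.2802, 0.9344, 0.2199] o=[0.3546, 1.1283, -0.0798] → [-0.2189, -0.0282, -0.1592, -0.2802, 0.9344, 0.2199]
J6: z=[0.8043, 0.1035, 0.5851] o=[0.5278, 1.3861, -0.3634] → [0.0657, -0.1001, -0.0726, 0.8043, 0.1035, 0.5851]
q̇ = J⁺·V = [0.8290, 0.2490, 0.2450, -0.4920, -0.0650, -0.1380]

0.8290 0.2490 0.2450 -0.4920 -0.0650 -0.1380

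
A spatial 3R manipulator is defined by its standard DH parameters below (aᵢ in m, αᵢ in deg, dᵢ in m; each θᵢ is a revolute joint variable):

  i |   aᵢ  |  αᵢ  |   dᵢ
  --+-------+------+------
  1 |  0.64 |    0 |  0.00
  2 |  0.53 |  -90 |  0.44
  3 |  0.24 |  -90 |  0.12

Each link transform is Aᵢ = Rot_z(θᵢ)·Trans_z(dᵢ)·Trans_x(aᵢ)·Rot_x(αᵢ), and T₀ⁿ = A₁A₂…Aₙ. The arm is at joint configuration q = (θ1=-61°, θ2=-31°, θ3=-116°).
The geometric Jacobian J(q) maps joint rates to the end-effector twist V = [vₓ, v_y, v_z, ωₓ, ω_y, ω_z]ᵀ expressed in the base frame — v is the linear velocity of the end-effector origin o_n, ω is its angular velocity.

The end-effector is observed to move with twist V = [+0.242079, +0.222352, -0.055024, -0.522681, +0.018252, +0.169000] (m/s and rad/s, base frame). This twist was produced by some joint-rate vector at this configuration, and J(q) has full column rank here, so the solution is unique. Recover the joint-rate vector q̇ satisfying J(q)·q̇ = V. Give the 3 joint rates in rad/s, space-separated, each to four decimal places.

o_n = [0.4154, -0.9885, 0.6557]
J₁: ẑ×o_n = [0.9885, 0.4154, -0.0000], ω = ẑ
J2: z=[0.0000, 0.0000, 1.0000] o=[0.3103, -0.5598, 0.0000] → [0.4287, 0.1051, -0.0000, 0.0000, 0.0000, 1.0000]
J3: z=[0.9994, -0.0349, 0.0000] o=[0.2918, -1.0894, 0.4400] → [-0.0075, -0.2156, 0.1052, 0.9994, -0.0349, 0.0000]
q̇ = J⁺·V = [0.2960, -0.1270, -0.5230]

0.2960 -0.1270 -0.5230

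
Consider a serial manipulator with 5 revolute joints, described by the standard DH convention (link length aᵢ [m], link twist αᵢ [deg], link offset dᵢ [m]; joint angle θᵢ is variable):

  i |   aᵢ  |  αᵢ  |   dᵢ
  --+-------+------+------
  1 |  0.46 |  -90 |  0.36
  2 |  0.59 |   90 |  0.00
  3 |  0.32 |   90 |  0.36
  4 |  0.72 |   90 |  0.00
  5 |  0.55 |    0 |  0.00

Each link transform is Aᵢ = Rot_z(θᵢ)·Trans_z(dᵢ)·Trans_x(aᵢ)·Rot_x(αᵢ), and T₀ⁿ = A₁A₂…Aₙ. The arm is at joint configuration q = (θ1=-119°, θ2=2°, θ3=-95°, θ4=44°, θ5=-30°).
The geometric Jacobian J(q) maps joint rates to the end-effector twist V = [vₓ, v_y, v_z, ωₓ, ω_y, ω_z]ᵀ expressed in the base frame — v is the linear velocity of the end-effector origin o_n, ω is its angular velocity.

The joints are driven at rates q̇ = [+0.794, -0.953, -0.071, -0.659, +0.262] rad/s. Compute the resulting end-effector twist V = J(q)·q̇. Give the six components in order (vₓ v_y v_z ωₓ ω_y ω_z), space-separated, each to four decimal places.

0.5644 0.1855 0.2569 -1.3483 0.0257 0.5123

o_n = [-1.6615, -0.5221, 1.5237]
J₁: ẑ×o_n = [0.5221, -1.6615, 0.0000], ω = ẑ
J2: z=[0.8746, -0.4848, 0.0000] o=[-0.2230, -0.4023, 0.3600] → [-0.5642, -1.0178, -0.8022, 0.8746, -0.4848, 0.0000]
J3: z=[-0.0169, -0.0305, 0.9994] o=[-0.5089, -0.9180, 0.3394] → [-0.4318, -1.1319, -0.0419, -0.0169, -0.0305, 0.9994]
J4: z=[0.5589, 0.8285, 0.0348] o=[-0.7803, -0.7501, 0.7002] → [0.6744, -0.4909, 0.8575, 0.5589, 0.8285, 0.0348]
J5: z=[-0.5637, 0.4104, -0.7168] o=[-1.2181, -0.4758, 1.2016] → [0.0990, 0.4994, 0.2081, -0.5637, 0.4104, -0.7168]
V = J·q̇ = [0.5644, 0.1855, 0.2569, -1.3483, 0.0257, 0.5123]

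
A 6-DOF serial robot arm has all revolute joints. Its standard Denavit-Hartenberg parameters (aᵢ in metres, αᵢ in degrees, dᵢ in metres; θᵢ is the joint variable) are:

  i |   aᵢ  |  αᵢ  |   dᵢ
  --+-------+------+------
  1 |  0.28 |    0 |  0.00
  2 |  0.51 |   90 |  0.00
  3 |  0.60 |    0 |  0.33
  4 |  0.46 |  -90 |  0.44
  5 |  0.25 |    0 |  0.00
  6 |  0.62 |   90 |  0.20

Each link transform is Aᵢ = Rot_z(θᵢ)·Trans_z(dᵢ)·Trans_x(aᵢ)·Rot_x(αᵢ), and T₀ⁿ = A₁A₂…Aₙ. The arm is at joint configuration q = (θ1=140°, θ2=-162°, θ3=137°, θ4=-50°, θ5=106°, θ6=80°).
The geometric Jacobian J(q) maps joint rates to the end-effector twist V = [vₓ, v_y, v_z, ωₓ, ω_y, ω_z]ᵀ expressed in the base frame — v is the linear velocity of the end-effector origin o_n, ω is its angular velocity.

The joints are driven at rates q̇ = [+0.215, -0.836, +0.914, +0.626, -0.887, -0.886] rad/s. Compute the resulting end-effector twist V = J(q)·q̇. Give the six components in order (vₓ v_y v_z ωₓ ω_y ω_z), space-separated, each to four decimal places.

0.0487 1.2576 -0.6287 1.0647 -2.0911 -0.7138

o_n = [-0.5673, -0.3187, 0.1945]
J₁: ẑ×o_n = [0.3187, -0.5673, 0.0000], ω = ẑ
J2: z=[0.0000, 0.0000, 1.0000] o=[-0.2145, 0.1800, 0.0000] → [0.4986, -0.3528, 0.0000, 0.0000, 0.0000, 1.0000]
J3: z=[-0.3746, -0.9272, 0.0000] o=[0.2584, -0.0111, 0.0000] → [-0.1803, 0.0728, -0.6503, -0.3746, -0.9272, 0.0000]
J4: z=[-0.3746, -0.9272, 0.0000] o=[-0.2721, -0.1527, 0.4092] → [0.1991, -0.0804, -0.2115, -0.3746, -0.9272, 0.0000]
J5: z=[-0.9259, 0.3741, 0.0523] o=[-0.4146, -0.5696, 0.8686] → [-0.2653, -0.6322, -0.1753, -0.9259, 0.3741, 0.0523]
J6: z=[-0.9259, 0.3741, 0.0523] o=[-0.3279, -0.3455, 0.7998] → [-0.2278, -0.5730, 0.0647, -0.9259, 0.3741, 0.0523]
V = J·q̇ = [0.0487, 1.2576, -0.6287, 1.0647, -2.0911, -0.7138]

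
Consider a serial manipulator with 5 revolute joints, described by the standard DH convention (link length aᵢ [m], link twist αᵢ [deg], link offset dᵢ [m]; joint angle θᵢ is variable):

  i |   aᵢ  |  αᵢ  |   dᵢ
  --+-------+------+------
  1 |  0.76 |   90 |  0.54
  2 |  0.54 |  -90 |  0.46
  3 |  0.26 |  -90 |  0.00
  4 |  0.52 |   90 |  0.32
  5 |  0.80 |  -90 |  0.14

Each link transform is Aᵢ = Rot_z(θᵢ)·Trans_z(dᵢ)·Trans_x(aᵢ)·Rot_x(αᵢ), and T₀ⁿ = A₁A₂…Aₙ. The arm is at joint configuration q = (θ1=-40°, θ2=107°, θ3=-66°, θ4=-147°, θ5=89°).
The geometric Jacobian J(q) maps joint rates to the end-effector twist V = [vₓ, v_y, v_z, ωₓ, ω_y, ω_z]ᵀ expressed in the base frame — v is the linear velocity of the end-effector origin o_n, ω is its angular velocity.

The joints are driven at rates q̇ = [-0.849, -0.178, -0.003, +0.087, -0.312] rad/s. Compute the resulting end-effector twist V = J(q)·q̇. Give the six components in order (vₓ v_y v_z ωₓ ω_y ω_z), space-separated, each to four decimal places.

o_n = [0.2813, 0.0730, 1.8814]
J₁: ẑ×o_n = [-0.0730, 0.2813, 0.0000], ω = ẑ
J2: z=[-0.6428, -0.7660, 0.0000] o=[0.5822, -0.4885, 0.5400] → [-1.0275, 0.8622, -0.5914, -0.6428, -0.7660, 0.0000]
J3: z=[-0.7326, 0.6147, -0.2924] o=[0.1656, -0.7394, 1.0564] → [0.7446, 0.5705, -0.6663, -0.7326, 0.6147, -0.2924]
J4: z=[0.0568, 0.4833, 0.8736] o=[-0.0108, -0.9015, 1.1575] → [-0.5015, 0.2140, -0.0858, 0.0568, 0.4833, 0.8736]
J5: z=[0.9838, -0.1760, 0.0334] o=[0.0957, -0.3009, 1.1847] → [-0.1351, -0.6792, 0.4005, 0.9838, -0.1760, 0.0334]
V = J·q̇ = [0.2411, -0.1635, -0.0251, -0.1854, 0.2315, -0.7825]

0.2411 -0.1635 -0.0251 -0.1854 0.2315 -0.7825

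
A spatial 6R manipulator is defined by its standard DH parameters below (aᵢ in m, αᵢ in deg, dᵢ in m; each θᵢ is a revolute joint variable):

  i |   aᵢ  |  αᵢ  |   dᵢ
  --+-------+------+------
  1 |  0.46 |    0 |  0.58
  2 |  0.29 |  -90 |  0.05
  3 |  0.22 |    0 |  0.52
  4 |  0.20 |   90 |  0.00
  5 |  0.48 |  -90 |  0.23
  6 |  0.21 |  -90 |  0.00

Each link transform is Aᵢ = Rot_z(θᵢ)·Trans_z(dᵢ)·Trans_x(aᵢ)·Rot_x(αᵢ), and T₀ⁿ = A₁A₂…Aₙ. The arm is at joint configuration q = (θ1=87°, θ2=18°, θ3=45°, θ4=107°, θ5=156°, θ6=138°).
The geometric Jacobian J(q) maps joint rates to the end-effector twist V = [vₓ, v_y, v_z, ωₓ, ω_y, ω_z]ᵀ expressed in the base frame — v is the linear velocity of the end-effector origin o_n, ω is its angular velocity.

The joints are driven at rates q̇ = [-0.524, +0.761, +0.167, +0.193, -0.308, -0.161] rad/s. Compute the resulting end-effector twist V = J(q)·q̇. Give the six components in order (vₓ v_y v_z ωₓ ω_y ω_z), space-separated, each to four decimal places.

0.0702 -0.2882 -0.0588 -0.4374 -0.3268 0.4782

o_n = [-0.7536, 0.8435, 0.4405]
J₁: ẑ×o_n = [-0.8435, -0.7536, 0.0000], ω = ẑ
J2: z=[0.0000, 0.0000, 1.0000] o=[0.0241, 0.4594, 0.5800] → [-0.3841, -0.7777, 0.0000, 0.0000, 0.0000, 1.0000]
J3: z=[-0.9659, -0.2588, 0.0000] o=[-0.0510, 0.7395, 0.6300] → [0.0491, -0.1831, -0.2823, -0.9659, -0.2588, 0.0000]
J4: z=[-0.9659, -0.2588, 0.0000] o=[-0.5935, 0.7552, 0.4744] → [0.0088, -0.0328, -0.1267, -0.9659, -0.2588, 0.0000]
J5: z=[-0.1215, 0.4535, -0.8829] o=[-0.5478, 0.5846, 0.3805] → [0.2557, 0.1890, 0.0619, -0.1215, 0.4535, -0.8829]
J6: z=[0.7895, 0.5833, 0.1910] o=[-0.8646, 1.0123, 0.3833] → [0.0656, -0.0239, -0.1981, 0.7895, 0.5833, 0.1910]
V = J·q̇ = [0.0702, -0.2882, -0.0588, -0.4374, -0.3268, 0.4782]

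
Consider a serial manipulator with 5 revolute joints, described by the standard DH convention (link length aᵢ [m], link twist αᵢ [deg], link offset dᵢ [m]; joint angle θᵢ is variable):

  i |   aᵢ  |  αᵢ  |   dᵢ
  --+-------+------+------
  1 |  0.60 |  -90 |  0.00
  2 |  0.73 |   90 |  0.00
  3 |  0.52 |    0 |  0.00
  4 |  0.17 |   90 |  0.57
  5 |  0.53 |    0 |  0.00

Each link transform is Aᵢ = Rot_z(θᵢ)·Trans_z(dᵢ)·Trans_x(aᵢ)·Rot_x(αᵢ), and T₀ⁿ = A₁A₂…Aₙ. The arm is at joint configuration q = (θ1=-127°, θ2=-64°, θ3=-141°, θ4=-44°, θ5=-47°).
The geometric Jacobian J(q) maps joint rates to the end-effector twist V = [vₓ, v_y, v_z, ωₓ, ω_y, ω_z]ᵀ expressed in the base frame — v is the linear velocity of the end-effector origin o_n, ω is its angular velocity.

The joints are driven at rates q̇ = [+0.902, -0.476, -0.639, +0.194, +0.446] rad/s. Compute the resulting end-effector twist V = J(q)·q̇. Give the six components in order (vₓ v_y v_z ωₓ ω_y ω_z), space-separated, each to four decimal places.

o_n = [-0.4331, -0.1079, -0.1030]
J₁: ẑ×o_n = [0.1079, -0.4331, 0.0000], ω = ẑ
J2: z=[0.7986, -0.6018, 0.0000] o=[-0.3611, -0.4792, 0.0000] → [0.0620, 0.0823, 0.2532, 0.7986, -0.6018, 0.0000]
J3: z=[0.5409, 0.7178, 0.4384] o=[-0.5537, -0.7348, 0.6561] → [-0.8197, 0.4635, 0.2525, 0.5409, 0.7178, 0.4384]
J4: z=[0.5409, 0.7178, 0.4384] o=[-0.7084, -0.3963, 0.2929] → [-0.4106, 0.3348, -0.0416, 0.5409, 0.7178, 0.4384]
J5: z=[0.7726, -0.6300, 0.0783] o=[-0.3436, 0.0632, 0.3906] → [0.3244, 0.3743, -0.1886, 0.7726, -0.6300, 0.0783]
V = J·q̇ = [0.6566, -0.4941, -0.3740, -0.2763, -0.3140, 0.7419]

0.6566 -0.4941 -0.3740 -0.2763 -0.3140 0.7419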